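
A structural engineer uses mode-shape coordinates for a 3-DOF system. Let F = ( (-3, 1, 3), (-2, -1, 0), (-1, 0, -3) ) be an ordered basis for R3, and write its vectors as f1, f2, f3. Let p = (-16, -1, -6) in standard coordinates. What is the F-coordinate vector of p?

(2, 3, 4)

Write p = c_1 f1 + ... + c_3 f3 and solve for the c_i.
Gaussian elimination on [M | p] yields c = (2, 3, 4).
Check: 2f1 + 3f2 + 4f3 = (-16, -1, -6).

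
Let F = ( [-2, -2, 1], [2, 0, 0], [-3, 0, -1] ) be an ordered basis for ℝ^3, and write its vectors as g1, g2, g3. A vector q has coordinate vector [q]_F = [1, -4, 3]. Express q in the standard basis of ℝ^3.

[-19, -2, -2]

q = M [q]_F, where M has columns g1, ..., g3.
Carrying out the matrix-vector product, q = [-19, -2, -2].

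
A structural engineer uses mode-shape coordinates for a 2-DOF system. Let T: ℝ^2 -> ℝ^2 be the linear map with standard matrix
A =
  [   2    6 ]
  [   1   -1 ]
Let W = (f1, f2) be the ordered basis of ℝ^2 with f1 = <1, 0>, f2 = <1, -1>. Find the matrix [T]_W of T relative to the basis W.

[[3, -2], [-1, -2]]

The j-th column of [T]_W is [T(fj)]_W.
T(f1) = A f1 = <2, 1> = 3f1 - f2, so column 1 is <3, -1>.
Repeating for f2 and assembling the columns gives [[3, -2], [-1, -2]].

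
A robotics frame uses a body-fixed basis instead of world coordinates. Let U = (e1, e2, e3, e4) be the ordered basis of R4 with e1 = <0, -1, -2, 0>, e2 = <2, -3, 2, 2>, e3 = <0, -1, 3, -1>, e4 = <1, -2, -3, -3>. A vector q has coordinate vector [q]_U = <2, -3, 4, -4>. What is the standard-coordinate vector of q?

<-10, 11, 14, 2>

The coordinates say q = 2e1 - 3e2 + 4e3 - 4e4; adding the scaled basis vectors gives <-10, 11, 14, 2>.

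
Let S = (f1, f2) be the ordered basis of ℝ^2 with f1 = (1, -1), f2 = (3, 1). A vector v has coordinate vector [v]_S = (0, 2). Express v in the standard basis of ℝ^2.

(6, 2)

The coordinates say v = 0·f1 + 2f2; adding the scaled basis vectors gives (6, 2).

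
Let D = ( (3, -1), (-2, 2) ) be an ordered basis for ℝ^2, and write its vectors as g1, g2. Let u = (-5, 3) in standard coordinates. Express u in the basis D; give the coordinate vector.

[u]_D is the unique c with M c = u, where M has columns g1, g2.
System: 3c_1 - 2c_2 = -5, -c_1 + 2c_2 = 3; solving gives c_1 = -1, c_2 = 1.
Check: -g1 + g2 = (-5, 3).

(-1, 1)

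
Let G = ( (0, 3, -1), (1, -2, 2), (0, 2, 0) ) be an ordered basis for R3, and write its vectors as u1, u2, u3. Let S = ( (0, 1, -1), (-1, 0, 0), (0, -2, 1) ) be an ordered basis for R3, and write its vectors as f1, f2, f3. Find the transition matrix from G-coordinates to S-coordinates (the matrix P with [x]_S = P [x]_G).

[[-1, -2, -2], [0, -1, 0], [-2, 0, -2]]

Column j of P is [uj]_S, since P maps G-coordinates to S-coordinates.
Expressing u1 in S: u1 = -f1 + 0·f2 - 2f3, so column 1 of P is (-1, 0, -2).
Doing the same for each uj gives P = [[-1, -2, -2], [0, -1, 0], [-2, 0, -2]].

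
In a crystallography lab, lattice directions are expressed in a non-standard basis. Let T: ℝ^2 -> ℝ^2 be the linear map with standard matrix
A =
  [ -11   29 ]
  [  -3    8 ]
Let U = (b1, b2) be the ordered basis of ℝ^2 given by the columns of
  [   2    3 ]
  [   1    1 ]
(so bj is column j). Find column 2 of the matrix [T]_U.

[1, -2]

Compute T(b2) = A b2 = [-4, -1] in standard coordinates.
Then write this in U-coordinates: solve for y in y_1 b1 + y_2 b2 = [-4, -1].
This gives y = [1, -2], which is column 2 of [T]_U.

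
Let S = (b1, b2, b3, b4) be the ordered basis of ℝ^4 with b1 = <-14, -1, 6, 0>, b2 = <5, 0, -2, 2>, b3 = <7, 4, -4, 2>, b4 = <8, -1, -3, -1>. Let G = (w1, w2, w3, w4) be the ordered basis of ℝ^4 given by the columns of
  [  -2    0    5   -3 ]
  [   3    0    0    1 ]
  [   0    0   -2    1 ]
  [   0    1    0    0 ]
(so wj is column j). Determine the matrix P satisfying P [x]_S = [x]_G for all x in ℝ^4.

[[-1, 0, 2, 0], [0, 2, 2, -1], [-2, 1, 1, 1], [2, 0, -2, -1]]

Take x = bj: its S-coordinates are the j-th standard unit vector, so P e_j — column j of P — equals [bj]_G.
b1 = -w1 + 0·w2 - 2w3 + 2w4, giving column 1 = <-1, 0, -2, 2>; repeating for each j gives P = [[-1, 0, 2, 0], [0, 2, 2, -1], [-2, 1, 1, 1], [2, 0, -2, -1]].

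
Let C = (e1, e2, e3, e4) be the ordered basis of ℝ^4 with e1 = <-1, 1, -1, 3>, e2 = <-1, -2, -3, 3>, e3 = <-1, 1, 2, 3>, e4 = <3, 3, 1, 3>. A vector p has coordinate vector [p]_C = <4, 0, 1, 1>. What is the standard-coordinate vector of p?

p = M [p]_C, where M has columns e1, ..., e4.
Carrying out the matrix-vector product, p = <-2, 8, -1, 18>.

<-2, 8, -1, 18>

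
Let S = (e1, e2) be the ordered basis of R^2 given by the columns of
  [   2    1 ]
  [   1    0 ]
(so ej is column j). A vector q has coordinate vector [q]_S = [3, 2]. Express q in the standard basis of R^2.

[8, 3]

q = M [q]_S, where M has columns e1, e2.
Carrying out the matrix-vector product, q = [8, 3].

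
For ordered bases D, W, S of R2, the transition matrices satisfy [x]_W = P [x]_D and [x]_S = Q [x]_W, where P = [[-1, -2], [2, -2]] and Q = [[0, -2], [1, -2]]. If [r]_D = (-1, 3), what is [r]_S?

(16, 11)

Apply P to get W-coordinates (-5, -8), then Q to get S-coordinates.
The result is [r]_S = (16, 11).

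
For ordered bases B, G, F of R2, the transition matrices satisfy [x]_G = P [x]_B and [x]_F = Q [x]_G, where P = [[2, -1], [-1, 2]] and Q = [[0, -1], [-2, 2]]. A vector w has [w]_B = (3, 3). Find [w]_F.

Apply P to get G-coordinates (3, 3), then Q to get F-coordinates.
The result is [w]_F = (-3, 0).

(-3, 0)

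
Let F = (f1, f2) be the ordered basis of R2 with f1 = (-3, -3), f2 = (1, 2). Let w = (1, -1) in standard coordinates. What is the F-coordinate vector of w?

Write w = c_1 f1 + c_2 f2 and solve for the c_i.
System: -3c_1 + c_2 = 1, -3c_1 + 2c_2 = -1; solving gives c_1 = -1, c_2 = -2.
Check: -f1 - 2f2 = (1, -1).

(-1, -2)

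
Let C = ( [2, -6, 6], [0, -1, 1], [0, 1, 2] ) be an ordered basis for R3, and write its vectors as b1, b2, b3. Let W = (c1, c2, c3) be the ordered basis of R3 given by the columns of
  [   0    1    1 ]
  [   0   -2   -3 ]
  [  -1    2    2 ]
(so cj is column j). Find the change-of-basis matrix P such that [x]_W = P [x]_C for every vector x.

[[-2, -1, -2], [0, -1, 1], [2, 1, -1]]

Let M have columns bj and N have columns cj. Then for every x, N [x]_W = x = M [x]_C, so P = N^(-1) M.
Since det N = 1, N^(-1) has integer entries; multiplying gives P = [[-2, -1, -2], [0, -1, 1], [2, 1, -1]].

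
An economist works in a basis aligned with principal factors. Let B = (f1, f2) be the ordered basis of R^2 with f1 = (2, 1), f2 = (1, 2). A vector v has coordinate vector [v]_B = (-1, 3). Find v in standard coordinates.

(1, 5)

The coordinates say v = -f1 + 3f2; adding the scaled basis vectors gives (1, 5).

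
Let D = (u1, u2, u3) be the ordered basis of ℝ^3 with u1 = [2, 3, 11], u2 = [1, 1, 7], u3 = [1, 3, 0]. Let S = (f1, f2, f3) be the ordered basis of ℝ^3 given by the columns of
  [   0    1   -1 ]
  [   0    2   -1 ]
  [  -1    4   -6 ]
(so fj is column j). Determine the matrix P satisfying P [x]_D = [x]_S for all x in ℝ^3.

[[-1, -1, 2], [1, 0, 2], [-1, -1, 1]]

Take x = uj: its D-coordinates are the j-th standard unit vector, so P e_j — column j of P — equals [uj]_S.
u1 = -f1 + f2 - f3, giving column 1 = [-1, 1, -1]; repeating for each j gives P = [[-1, -1, 2], [1, 0, 2], [-1, -1, 1]].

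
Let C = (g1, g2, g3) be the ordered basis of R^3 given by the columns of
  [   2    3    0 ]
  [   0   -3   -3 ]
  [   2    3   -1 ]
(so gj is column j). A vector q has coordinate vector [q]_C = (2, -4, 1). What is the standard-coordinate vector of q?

(-8, 9, -9)

q = M [q]_C, where M has columns g1, ..., g3.
Carrying out the matrix-vector product, q = (-8, 9, -9).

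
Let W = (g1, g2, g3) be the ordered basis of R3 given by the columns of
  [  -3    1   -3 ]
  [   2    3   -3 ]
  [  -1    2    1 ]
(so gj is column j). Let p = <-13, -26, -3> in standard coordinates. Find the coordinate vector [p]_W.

Write p = c_1 g1 + ... + c_3 g3 and solve for the c_i.
Gaussian elimination on [M | p] yields c = (-1, -4, 4).
Check: -g1 - 4g2 + 4g3 = <-13, -26, -3>.

<-1, -4, 4>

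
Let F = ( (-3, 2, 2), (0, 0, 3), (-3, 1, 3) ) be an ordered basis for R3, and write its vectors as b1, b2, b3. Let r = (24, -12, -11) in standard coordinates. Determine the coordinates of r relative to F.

(-4, 3, -4)

Write r = c_1 b1 + ... + c_3 b3 and solve for the c_i.
Solving this 3x3 system gives c = (-4, 3, -4).
Check: -4b1 + 3b2 - 4b3 = (24, -12, -11).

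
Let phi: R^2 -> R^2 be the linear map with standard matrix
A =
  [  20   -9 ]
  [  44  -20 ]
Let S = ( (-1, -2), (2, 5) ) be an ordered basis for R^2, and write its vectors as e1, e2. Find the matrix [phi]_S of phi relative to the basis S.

The j-th column of [phi]_S is [phi(ej)]_S.
phi(e1) = A e1 = (-2, -4) = 2e1 + 0·e2, so column 1 is (2, 0).
Repeating for e2 and assembling the columns gives [[2, 1], [0, -2]].

[[2, 1], [0, -2]]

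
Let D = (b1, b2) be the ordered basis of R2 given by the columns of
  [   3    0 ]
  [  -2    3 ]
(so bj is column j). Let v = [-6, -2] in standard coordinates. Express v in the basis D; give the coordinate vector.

We seek scalars with c_1 b1 + c_2 b2 = v; equivalently solve M c = v where the columns of M are b1, b2.
System: 3c_1 + 0c_2 = -6, -2c_1 + 3c_2 = -2; solving gives c_1 = -2, c_2 = -2.
Check: -2b1 - 2b2 = [-6, -2].

[-2, -2]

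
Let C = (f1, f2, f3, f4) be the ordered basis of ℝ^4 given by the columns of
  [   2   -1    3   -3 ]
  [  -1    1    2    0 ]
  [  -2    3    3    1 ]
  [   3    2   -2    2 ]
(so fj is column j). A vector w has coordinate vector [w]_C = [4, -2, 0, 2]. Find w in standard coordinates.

[4, -6, -12, 12]

By definition w = 4f1 - 2f2 + 0·f3 + 2f4.
Summing componentwise gives [4, -6, -12, 12].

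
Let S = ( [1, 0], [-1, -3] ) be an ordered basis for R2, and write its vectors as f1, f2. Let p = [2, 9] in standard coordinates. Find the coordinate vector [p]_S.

Write p = c_1 f1 + c_2 f2 and solve for the c_i.
System: c_1 - c_2 = 2, 0c_1 - 3c_2 = 9; solving gives c_1 = -1, c_2 = -3.
Check: -f1 - 3f2 = [2, 9].

[-1, -3]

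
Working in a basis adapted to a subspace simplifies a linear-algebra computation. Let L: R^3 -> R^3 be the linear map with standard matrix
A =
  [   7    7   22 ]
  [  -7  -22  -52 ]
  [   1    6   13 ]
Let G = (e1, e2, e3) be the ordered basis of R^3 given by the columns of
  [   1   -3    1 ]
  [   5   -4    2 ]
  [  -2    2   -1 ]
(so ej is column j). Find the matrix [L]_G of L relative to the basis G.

Let P have columns e1, ..., e3. Then [L]_G = P^(-1) A P.
Here det P = -1, so P^(-1) is integer; computing A P first and then P^(-1)(A P) gives [[-3, 3, 1], [0, 3, 0], [1, 1, -2]].

[[-3, 3, 1], [0, 3, 0], [1, 1, -2]]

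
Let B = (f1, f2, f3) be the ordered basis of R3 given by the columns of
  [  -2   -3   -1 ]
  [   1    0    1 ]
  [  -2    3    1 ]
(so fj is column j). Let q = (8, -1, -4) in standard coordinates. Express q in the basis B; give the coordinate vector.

We seek scalars with c_1 f1 + ... + c_3 f3 = q; equivalently solve M c = q where the columns of M are f1, ..., f3.
Solving this 3x3 system gives c = (-1, -2, 0).
Check: -f1 - 2f2 + 0·f3 = (8, -1, -4).

(-1, -2, 0)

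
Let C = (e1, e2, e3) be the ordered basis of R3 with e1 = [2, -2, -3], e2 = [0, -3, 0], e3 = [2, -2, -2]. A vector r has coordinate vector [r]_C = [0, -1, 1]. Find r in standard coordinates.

[2, 1, -2]

By definition r = 0·e1 - e2 + e3.
Summing componentwise gives [2, 1, -2].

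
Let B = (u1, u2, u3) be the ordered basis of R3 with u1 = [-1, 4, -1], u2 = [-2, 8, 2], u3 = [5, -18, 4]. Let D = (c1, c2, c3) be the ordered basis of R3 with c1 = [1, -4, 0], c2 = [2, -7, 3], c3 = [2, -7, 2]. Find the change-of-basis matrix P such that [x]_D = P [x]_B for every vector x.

[[-1, -2, 1], [-1, 2, 0], [1, -2, 2]]

Let M have columns uj and N have columns cj. Then for every x, N [x]_D = x = M [x]_B, so P = N^(-1) M.
Since det N = -1, N^(-1) has integer entries; multiplying gives P = [[-1, -2, 1], [-1, 2, 0], [1, -2, 2]].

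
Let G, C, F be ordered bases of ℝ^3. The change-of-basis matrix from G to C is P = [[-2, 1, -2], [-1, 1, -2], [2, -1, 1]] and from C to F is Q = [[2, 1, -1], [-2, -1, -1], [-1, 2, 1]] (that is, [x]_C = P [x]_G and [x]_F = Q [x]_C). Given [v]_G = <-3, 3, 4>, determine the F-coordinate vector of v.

<5, 5, -10>

Apply P to get C-coordinates <1, -2, -5>, then Q to get F-coordinates.
The result is [v]_F = <5, 5, -10>.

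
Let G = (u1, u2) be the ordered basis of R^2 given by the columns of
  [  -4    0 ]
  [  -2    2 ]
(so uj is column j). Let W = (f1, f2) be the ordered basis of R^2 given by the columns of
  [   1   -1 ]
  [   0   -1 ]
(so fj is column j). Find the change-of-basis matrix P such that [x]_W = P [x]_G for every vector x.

Let M have columns uj and N have columns fj. Then for every x, N [x]_W = x = M [x]_G, so P = N^(-1) M.
Since det N = -1, N^(-1) has integer entries; multiplying gives P = [[-2, -2], [2, -2]].

[[-2, -2], [2, -2]]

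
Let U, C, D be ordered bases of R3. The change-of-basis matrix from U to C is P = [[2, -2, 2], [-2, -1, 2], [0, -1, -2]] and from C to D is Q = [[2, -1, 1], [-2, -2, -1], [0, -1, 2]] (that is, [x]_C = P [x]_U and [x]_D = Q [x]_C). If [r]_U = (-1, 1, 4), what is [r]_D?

(-10, -17, -27)

Apply P to get C-coordinates (4, 9, -9), then Q to get D-coordinates.
The result is [r]_D = (-10, -17, -27).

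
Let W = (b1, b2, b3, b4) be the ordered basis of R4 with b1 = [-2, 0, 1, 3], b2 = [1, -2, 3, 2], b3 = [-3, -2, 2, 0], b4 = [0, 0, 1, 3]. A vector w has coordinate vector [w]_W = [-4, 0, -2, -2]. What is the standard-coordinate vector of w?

[14, 4, -10, -18]

The coordinates say w = -4b1 + 0·b2 - 2b3 - 2b4; adding the scaled basis vectors gives [14, 4, -10, -18].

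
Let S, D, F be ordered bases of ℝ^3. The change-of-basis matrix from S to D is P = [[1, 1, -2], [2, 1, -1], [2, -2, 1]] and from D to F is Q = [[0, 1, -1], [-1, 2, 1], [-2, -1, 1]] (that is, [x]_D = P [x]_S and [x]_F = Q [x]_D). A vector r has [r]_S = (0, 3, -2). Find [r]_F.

(13, -5, -27)

Composing the changes, [r]_F = Q P [r]_S.
Q P = [[0, 3, -2], [5, -1, 1], [-2, -5, 6]]; applying this to (0, 3, -2) gives (13, -5, -27).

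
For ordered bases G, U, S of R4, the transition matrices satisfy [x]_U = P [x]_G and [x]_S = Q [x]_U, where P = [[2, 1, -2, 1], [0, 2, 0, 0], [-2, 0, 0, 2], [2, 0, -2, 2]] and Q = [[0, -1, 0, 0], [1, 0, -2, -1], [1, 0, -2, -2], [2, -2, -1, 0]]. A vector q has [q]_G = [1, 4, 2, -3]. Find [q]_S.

[-8, 23, 31, -10]

First [q]_U = P [q]_G = [-1, 8, -8, -8].
Then [q]_S = Q [q]_U = [-8, 23, 31, -10].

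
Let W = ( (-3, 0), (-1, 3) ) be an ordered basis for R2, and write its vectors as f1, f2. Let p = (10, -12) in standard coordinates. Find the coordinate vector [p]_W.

Write p = c_1 f1 + c_2 f2 and solve for the c_i.
System: -3c_1 - c_2 = 10, 0c_1 + 3c_2 = -12; solving gives c_1 = -2, c_2 = -4.
Check: -2f1 - 4f2 = (10, -12).

(-2, -4)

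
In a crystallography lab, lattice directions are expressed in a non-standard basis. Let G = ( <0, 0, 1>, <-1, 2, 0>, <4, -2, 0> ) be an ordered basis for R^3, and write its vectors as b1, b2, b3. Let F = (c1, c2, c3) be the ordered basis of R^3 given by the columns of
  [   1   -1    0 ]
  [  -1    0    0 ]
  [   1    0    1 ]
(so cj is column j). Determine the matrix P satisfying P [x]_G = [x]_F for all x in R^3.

Column j of P is [bj]_F, since P maps G-coordinates to F-coordinates.
Expressing b1 in F: b1 = 0·c1 + 0·c2 + c3, so column 1 of P is <0, 0, 1>.
Doing the same for each bj gives P = [[0, -2, 2], [0, -1, -2], [1, 2, -2]].

[[0, -2, 2], [0, -1, -2], [1, 2, -2]]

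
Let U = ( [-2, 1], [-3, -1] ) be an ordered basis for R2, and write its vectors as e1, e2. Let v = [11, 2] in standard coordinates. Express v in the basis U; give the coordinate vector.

Write v = c_1 e1 + c_2 e2 and solve for the c_i.
System: -2c_1 - 3c_2 = 11, c_1 - c_2 = 2; solving gives c_1 = -1, c_2 = -3.
Check: -e1 - 3e2 = [11, 2].

[-1, -3]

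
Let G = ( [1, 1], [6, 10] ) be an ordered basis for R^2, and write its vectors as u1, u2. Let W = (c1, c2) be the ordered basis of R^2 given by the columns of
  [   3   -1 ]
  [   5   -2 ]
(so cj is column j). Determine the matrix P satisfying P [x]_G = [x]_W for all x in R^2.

Take x = uj: its G-coordinates are the j-th standard unit vector, so P e_j — column j of P — equals [uj]_W.
u1 = c1 + 2c2, giving column 1 = [1, 2]; repeating for each j gives P = [[1, 2], [2, 0]].

[[1, 2], [2, 0]]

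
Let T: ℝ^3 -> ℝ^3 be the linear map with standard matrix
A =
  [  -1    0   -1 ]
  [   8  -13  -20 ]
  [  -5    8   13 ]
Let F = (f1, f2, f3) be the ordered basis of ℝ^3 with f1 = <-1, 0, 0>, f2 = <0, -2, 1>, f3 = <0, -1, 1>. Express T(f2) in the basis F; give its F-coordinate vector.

Compute T(f2) = A f2 = <-1, 6, -3> in standard coordinates.
Then write this in F-coordinates: solve for y in y_1 f1 + ... + y_3 f3 = <-1, 6, -3>.
This gives y = <1, -3, 0>, which is column 2 of [T]_F.

<1, -3, 0>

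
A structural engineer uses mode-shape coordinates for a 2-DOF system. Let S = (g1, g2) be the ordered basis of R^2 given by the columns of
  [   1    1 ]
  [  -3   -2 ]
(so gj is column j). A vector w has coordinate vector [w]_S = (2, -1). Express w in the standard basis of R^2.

(1, -4)

The coordinates say w = 2g1 - g2; adding the scaled basis vectors gives (1, -4).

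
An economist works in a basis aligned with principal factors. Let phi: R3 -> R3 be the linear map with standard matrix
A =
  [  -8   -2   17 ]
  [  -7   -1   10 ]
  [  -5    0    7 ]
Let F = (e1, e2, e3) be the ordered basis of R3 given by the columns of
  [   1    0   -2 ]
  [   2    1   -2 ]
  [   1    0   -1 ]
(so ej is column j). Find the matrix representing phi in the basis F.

Let P have columns e1, ..., e3. Then [phi]_F = P^(-1) A P.
Here det P = 1, so P^(-1) is integer; computing A P first and then P^(-1)(A P) gives [[-1, 2, 3], [-3, -1, 0], [-3, 2, 0]].

[[-1, 2, 3], [-3, -1, 0], [-3, 2, 0]]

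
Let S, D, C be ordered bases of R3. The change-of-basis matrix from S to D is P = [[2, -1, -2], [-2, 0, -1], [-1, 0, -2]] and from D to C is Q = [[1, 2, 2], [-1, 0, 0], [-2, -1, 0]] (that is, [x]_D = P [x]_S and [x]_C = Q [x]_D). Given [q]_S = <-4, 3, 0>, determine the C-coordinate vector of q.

<13, 11, 14>

First [q]_D = P [q]_S = <-11, 8, 4>.
Then [q]_C = Q [q]_D = <13, 11, 14>.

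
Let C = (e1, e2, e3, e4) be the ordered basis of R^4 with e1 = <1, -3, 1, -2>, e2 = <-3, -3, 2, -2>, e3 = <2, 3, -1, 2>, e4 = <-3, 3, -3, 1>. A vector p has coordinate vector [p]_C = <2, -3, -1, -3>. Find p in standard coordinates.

<18, -9, 6, -3>

The coordinates say p = 2e1 - 3e2 - e3 - 3e4; adding the scaled basis vectors gives <18, -9, 6, -3>.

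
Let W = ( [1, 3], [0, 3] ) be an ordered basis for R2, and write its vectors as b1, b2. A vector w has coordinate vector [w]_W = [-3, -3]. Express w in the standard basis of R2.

[-3, -18]

w = M [w]_W, where M has columns b1, b2.
Carrying out the matrix-vector product, w = [-3, -18].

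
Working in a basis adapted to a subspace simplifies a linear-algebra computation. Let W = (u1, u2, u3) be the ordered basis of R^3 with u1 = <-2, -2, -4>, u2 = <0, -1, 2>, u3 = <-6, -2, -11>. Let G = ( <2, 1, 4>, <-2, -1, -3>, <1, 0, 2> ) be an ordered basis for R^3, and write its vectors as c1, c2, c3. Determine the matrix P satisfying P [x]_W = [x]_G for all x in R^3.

Column j of P is [uj]_G, since P maps W-coordinates to G-coordinates.
Expressing u1 in G: u1 = -2c1 + 0·c2 + 2c3, so column 1 of P is <-2, 0, 2>.
Doing the same for each uj gives P = [[-2, 1, -1], [0, 2, 1], [2, 2, -2]].

[[-2, 1, -1], [0, 2, 1], [2, 2, -2]]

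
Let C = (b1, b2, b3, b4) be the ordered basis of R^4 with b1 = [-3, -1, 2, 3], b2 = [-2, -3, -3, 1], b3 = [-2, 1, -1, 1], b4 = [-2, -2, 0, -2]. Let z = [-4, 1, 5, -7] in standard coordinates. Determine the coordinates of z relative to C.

[0, -2, 1, 3]

[z]_C is the unique c with M c = z, where M has columns b1, ..., b4.
Row-reducing the augmented matrix [M | z] gives c = (0, -2, 1, 3).
Check: 0·b1 - 2b2 + b3 + 3b4 = [-4, 1, 5, -7].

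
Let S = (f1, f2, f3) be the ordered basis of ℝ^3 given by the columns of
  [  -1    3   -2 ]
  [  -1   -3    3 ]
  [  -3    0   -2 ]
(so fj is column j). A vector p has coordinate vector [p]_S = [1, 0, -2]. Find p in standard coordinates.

By definition p = f1 + 0·f2 - 2f3.
Summing componentwise gives [3, -7, 1].

[3, -7, 1]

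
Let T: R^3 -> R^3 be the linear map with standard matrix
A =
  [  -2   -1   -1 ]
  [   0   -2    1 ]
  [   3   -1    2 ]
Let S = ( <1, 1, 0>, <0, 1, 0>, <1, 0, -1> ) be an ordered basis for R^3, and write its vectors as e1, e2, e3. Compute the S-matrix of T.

The j-th column of [T]_S is [T(ej)]_S.
T(e1) = A e1 = <-3, -2, 2> = -e1 - e2 - 2e3, so column 1 is <-1, -1, -2>.
Repeating for e2, e3 and assembling the columns gives [[-1, -2, 0], [-1, 0, -1], [-2, 1, -1]].

[[-1, -2, 0], [-1, 0, -1], [-2, 1, -1]]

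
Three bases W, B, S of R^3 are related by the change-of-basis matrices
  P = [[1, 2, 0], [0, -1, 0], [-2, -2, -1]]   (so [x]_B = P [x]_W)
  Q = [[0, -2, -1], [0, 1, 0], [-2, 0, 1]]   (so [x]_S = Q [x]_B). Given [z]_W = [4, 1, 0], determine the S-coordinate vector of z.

[12, -1, -22]

Apply P to get B-coordinates [6, -1, -10], then Q to get S-coordinates.
The result is [z]_S = [12, -1, -22].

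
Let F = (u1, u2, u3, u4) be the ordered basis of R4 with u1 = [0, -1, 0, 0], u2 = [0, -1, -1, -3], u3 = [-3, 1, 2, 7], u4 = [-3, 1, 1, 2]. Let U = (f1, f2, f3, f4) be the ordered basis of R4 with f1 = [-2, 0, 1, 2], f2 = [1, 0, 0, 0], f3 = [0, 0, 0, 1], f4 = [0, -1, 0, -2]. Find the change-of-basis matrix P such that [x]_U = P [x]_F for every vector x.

Let M have columns uj and N have columns fj. Then for every x, N [x]_U = x = M [x]_F, so P = N^(-1) M.
Since det N = 1, N^(-1) has integer entries; multiplying gives P = [[0, -1, 2, 1], [0, -2, 1, -1], [2, 1, 1, -2], [1, 1, -1, -1]].

[[0, -1, 2, 1], [0, -2, 1, -1], [2, 1, 1, -2], [1, 1, -1, -1]]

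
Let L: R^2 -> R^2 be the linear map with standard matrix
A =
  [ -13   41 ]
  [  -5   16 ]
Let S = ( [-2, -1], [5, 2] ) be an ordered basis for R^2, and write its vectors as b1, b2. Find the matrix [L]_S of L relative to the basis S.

[[0, -1], [-3, 3]]

The j-th column of [L]_S is [L(bj)]_S.
L(b1) = A b1 = [-15, -6] = 0·b1 - 3b2, so column 1 is [0, -3].
Repeating for b2 and assembling the columns gives [[0, -1], [-3, 3]].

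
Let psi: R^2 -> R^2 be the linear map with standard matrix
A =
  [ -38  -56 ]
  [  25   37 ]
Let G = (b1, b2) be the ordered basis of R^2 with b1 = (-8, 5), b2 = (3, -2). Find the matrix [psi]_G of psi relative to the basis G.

[[-3, 1], [0, 2]]

With P the matrix whose columns are b1, b2, [psi]_G = P^(-1) A P.
Column by column: psi(b1) = A b1 = (24, -15); its G-coordinates (-3, 0) give column 1.
Continuing for each basis vector yields [psi]_G = [[-3, 1], [0, 2]].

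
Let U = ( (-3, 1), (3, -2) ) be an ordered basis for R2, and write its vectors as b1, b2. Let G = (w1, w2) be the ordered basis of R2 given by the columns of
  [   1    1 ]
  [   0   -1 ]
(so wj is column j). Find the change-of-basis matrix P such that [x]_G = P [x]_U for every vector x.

[[-2, 1], [-1, 2]]

Take x = bj: its U-coordinates are the j-th standard unit vector, so P e_j — column j of P — equals [bj]_G.
b1 = -2w1 - w2, giving column 1 = (-2, -1); repeating for each j gives P = [[-2, 1], [-1, 2]].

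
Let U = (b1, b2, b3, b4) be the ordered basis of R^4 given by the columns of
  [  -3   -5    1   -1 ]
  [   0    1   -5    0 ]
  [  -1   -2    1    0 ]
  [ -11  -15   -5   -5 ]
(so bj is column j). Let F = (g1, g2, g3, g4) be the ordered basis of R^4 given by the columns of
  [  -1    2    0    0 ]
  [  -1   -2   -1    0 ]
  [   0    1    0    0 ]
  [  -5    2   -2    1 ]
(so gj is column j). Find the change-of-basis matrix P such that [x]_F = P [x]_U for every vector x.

Let M have columns bj and N have columns gj. Then for every x, N [x]_F = x = M [x]_U, so P = N^(-1) M.
Since det N = -1, N^(-1) has integer entries; multiplying gives P = [[1, 1, 1, 1], [-1, -2, 1, 0], [1, 2, 2, -1], [-2, -2, 2, -2]].

[[1, 1, 1, 1], [-1, -2, 1, 0], [1, 2, 2, -1], [-2, -2, 2, -2]]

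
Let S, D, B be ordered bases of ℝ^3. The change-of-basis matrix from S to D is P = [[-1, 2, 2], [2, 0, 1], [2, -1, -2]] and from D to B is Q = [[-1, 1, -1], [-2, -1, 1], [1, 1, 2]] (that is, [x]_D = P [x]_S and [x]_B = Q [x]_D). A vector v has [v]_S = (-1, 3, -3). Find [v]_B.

(-7, 4, -2)

Apply P to get D-coordinates (1, -5, 1), then Q to get B-coordinates.
The result is [v]_B = (-7, 4, -2).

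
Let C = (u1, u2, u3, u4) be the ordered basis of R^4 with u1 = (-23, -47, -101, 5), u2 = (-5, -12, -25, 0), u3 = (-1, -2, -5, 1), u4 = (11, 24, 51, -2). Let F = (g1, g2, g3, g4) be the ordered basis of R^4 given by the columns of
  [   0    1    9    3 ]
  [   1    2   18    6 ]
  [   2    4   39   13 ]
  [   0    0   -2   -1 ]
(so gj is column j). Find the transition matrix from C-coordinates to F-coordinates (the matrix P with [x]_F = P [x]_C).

Let M have columns uj and N have columns gj. Then for every x, N [x]_F = x = M [x]_C, so P = N^(-1) M.
Since det N = 1, N^(-1) has integer entries; multiplying gives P = [[-1, -2, 0, 2], [-2, -2, 2, 2], [-2, -1, 0, 1], [-1, 2, -1, 0]].

[[-1, -2, 0, 2], [-2, -2, 2, 2], [-2, -1, 0, 1], [-1, 2, -1, 0]]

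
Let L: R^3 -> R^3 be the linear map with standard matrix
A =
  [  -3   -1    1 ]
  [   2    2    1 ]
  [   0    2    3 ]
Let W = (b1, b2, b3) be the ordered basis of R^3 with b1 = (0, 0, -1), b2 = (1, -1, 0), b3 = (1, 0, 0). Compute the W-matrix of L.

Let P have columns b1, ..., b3. Then [L]_W = P^(-1) A P.
Here det P = -1, so P^(-1) is integer; computing A P first and then P^(-1)(A P) gives [[3, 2, 0], [1, 0, -2], [-2, -2, -1]].

[[3, 2, 0], [1, 0, -2], [-2, -2, -1]]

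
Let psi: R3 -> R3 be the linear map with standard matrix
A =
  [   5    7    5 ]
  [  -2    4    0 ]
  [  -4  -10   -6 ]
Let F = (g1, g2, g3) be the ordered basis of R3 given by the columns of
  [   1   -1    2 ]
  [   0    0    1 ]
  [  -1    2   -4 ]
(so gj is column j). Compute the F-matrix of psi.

With P the matrix whose columns are g1, ..., g3, [psi]_F = P^(-1) A P.
Column by column: psi(g1) = A g1 = <0, -2, 2>; its F-coordinates <2, -2, -2> give column 1.
Continuing for each basis vector yields [psi]_F = [[2, 2, 0], [-2, 1, 3], [-2, 2, 0]].

[[2, 2, 0], [-2, 1, 3], [-2, 2, 0]]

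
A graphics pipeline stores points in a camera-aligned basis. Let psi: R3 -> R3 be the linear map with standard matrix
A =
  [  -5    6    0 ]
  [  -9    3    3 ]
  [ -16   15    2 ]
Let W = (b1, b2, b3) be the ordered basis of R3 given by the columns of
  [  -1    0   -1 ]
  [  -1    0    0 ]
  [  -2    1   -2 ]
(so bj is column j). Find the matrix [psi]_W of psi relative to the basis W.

[[0, -3, -3], [-1, 2, 2], [1, 3, -2]]

The j-th column of [psi]_W is [psi(bj)]_W.
psi(b1) = A b1 = (-1, 0, -3) = 0·b1 - b2 + b3, so column 1 is (0, -1, 1).
Repeating for b2, b3 and assembling the columns gives [[0, -3, -3], [-1, 2, 2], [1, 3, -2]].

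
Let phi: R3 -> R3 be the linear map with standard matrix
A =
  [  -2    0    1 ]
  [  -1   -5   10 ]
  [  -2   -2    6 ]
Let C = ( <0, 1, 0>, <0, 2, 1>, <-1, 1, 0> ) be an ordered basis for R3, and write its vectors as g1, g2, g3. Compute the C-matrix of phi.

The j-th column of [phi]_C is [phi(gj)]_C.
phi(g1) = A g1 = <0, -5, -2> = -g1 - 2g2 + 0·g3, so column 1 is <-1, -2, 0>.
Repeating for g2, g3 and assembling the columns gives [[-1, -3, -2], [-2, 2, 0], [0, -1, -2]].

[[-1, -3, -2], [-2, 2, 0], [0, -1, -2]]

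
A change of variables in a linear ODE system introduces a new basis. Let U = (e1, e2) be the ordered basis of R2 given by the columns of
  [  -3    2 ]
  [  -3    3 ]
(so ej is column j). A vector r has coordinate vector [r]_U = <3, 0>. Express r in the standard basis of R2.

<-9, -9>

r = M [r]_U, where M has columns e1, e2.
Carrying out the matrix-vector product, r = <-9, -9>.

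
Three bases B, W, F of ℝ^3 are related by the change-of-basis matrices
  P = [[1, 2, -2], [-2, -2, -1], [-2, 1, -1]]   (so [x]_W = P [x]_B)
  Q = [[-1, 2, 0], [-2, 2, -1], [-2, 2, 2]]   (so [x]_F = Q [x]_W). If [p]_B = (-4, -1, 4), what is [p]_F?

(26, 37, 46)

First [p]_W = P [p]_B = (-14, 6, 3).
Then [p]_F = Q [p]_W = (26, 37, 46).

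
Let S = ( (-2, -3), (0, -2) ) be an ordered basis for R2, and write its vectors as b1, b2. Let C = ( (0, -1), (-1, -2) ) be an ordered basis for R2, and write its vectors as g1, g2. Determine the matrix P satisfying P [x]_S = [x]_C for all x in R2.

Column j of P is [bj]_C, since P maps S-coordinates to C-coordinates.
Expressing b1 in C: b1 = -g1 + 2g2, so column 1 of P is (-1, 2).
Doing the same for each bj gives P = [[-1, 2], [2, 0]].

[[-1, 2], [2, 0]]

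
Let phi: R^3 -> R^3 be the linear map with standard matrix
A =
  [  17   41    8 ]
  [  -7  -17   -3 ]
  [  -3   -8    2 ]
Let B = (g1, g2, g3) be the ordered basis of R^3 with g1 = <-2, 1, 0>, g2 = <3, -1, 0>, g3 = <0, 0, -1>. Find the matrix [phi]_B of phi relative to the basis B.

[[-2, -2, 1], [1, 2, -2], [2, 1, 2]]

With P the matrix whose columns are g1, ..., g3, [phi]_B = P^(-1) A P.
Column by column: phi(g1) = A g1 = <7, -3, -2>; its B-coordinates <-2, 1, 2> give column 1.
Continuing for each basis vector yields [phi]_B = [[-2, -2, 1], [1, 2, -2], [2, 1, 2]].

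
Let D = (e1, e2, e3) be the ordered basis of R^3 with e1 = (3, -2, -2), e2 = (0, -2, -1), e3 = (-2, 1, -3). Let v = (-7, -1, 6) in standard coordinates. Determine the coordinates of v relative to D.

(-3, 3, -1)

Write v = c_1 e1 + ... + c_3 e3 and solve for the c_i.
Row-reducing the augmented matrix [M | v] gives c = (-3, 3, -1).
Check: -3e1 + 3e2 - e3 = (-7, -1, 6).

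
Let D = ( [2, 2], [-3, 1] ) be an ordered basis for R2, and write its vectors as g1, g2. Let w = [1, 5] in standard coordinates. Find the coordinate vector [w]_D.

We seek scalars with c_1 g1 + c_2 g2 = w; equivalently solve M c = w where the columns of M are g1, g2.
System: 2c_1 - 3c_2 = 1, 2c_1 + c_2 = 5; solving gives c_1 = 2, c_2 = 1.
Check: 2g1 + g2 = [1, 5].

[2, 1]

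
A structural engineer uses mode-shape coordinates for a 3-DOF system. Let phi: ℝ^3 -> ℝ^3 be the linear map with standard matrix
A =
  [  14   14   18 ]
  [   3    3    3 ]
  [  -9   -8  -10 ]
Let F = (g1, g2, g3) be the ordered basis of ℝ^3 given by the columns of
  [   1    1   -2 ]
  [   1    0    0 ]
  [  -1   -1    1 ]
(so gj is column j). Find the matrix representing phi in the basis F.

[[3, 0, -3], [1, 2, -3], [-3, 3, 2]]

With P the matrix whose columns are g1, ..., g3, [phi]_F = P^(-1) A P.
Column by column: phi(g1) = A g1 = <10, 3, -7>; its F-coordinates <3, 1, -3> give column 1.
Continuing for each basis vector yields [phi]_F = [[3, 0, -3], [1, 2, -3], [-3, 3, 2]].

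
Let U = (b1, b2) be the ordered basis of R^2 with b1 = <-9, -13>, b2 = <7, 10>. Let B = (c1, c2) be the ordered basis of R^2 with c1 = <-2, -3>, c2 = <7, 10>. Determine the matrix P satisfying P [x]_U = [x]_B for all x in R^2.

Column j of P is [bj]_B, since P maps U-coordinates to B-coordinates.
Expressing b1 in B: b1 = c1 - c2, so column 1 of P is <1, -1>.
Doing the same for each bj gives P = [[1, 0], [-1, 1]].

[[1, 0], [-1, 1]]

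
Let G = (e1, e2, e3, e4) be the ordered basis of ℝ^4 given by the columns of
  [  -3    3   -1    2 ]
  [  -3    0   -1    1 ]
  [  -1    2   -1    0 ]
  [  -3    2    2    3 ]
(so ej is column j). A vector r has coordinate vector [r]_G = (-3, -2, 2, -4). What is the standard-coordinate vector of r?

The coordinates say r = -3e1 - 2e2 + 2e3 - 4e4; adding the scaled basis vectors gives (-7, 3, -3, -3).

(-7, 3, -3, -3)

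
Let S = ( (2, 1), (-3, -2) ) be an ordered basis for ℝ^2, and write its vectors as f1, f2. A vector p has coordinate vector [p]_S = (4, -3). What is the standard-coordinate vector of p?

(17, 10)

p = M [p]_S, where M has columns f1, f2.
Carrying out the matrix-vector product, p = (17, 10).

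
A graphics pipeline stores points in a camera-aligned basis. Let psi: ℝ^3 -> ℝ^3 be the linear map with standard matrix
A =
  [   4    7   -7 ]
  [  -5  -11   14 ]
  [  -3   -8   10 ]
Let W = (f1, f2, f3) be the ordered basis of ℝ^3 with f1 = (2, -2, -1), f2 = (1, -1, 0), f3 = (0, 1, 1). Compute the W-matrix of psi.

With P the matrix whose columns are f1, ..., f3, [psi]_W = P^(-1) A P.
Column by column: psi(f1) = A f1 = (1, -2, 0); its W-coordinates (-1, 3, -1) give column 1.
Continuing for each basis vector yields [psi]_W = [[-1, -2, 1], [3, 1, -2], [-1, 3, 3]].

[[-1, -2, 1], [3, 1, -2], [-1, 3, 3]]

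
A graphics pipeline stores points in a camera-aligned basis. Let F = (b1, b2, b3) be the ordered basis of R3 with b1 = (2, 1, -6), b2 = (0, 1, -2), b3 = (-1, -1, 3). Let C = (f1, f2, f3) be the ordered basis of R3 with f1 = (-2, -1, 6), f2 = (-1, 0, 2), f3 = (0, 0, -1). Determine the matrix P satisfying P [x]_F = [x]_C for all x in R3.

[[-1, -1, 1], [0, 2, -1], [0, 0, 1]]

Let M have columns bj and N have columns fj. Then for every x, N [x]_C = x = M [x]_F, so P = N^(-1) M.
Since det N = 1, N^(-1) has integer entries; multiplying gives P = [[-1, -1, 1], [0, 2, -1], [0, 0, 1]].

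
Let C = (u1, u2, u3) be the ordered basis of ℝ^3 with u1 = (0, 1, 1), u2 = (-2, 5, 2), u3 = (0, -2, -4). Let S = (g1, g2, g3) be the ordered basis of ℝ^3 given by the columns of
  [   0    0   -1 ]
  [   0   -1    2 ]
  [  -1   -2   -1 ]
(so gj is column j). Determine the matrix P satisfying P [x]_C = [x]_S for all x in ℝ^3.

[[1, -2, 0], [-1, -1, 2], [0, 2, 0]]

Let M have columns uj and N have columns gj. Then for every x, N [x]_S = x = M [x]_C, so P = N^(-1) M.
Since det N = 1, N^(-1) has integer entries; multiplying gives P = [[1, -2, 0], [-1, -1, 2], [0, 2, 0]].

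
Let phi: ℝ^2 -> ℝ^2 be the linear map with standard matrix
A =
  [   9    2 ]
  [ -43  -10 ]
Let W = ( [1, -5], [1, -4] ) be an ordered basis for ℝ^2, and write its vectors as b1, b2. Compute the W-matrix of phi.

[[-3, -1], [2, 2]]

With P the matrix whose columns are b1, b2, [phi]_W = P^(-1) A P.
Column by column: phi(b1) = A b1 = [-1, 7]; its W-coordinates [-3, 2] give column 1.
Continuing for each basis vector yields [phi]_W = [[-3, -1], [2, 2]].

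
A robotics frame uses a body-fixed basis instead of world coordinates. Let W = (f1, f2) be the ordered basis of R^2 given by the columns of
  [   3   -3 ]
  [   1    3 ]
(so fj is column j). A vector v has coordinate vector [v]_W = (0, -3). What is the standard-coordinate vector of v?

v = M [v]_W, where M has columns f1, f2.
Carrying out the matrix-vector product, v = (9, -9).

(9, -9)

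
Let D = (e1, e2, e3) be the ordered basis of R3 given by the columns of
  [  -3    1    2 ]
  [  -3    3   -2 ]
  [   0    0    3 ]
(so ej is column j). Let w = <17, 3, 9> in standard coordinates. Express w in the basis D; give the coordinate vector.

<-4, -1, 3>

[w]_D is the unique c with M c = w, where M has columns e1, ..., e3.
Solving this 3x3 system gives c = (-4, -1, 3).
Check: -4e1 - e2 + 3e3 = <17, 3, 9>.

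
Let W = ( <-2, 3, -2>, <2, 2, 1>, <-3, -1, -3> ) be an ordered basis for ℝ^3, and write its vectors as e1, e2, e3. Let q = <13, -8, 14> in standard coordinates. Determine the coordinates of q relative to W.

[q]_W is the unique c with M c = q, where M has columns e1, ..., e3.
Gaussian elimination on [M | q] yields c = (-3, -1, -3).
Check: -3e1 - e2 - 3e3 = <13, -8, 14>.

<-3, -1, -3>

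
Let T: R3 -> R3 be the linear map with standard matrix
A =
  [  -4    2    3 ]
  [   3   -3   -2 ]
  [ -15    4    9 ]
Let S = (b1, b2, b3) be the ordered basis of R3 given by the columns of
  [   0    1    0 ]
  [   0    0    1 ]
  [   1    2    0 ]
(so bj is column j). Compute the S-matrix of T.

[[3, -1, 0], [3, 2, 2], [-2, -1, -3]]

The j-th column of [T]_S is [T(bj)]_S.
T(b1) = A b1 = [3, -2, 9] = 3b1 + 3b2 - 2b3, so column 1 is [3, 3, -2].
Repeating for b2, b3 and assembling the columns gives [[3, -1, 0], [3, 2, 2], [-2, -1, -3]].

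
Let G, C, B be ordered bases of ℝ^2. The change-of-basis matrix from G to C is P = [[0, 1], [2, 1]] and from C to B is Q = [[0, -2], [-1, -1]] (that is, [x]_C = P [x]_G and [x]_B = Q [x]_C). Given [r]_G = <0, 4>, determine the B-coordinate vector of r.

<-8, -8>

Composing the changes, [r]_B = Q P [r]_G.
Q P = [[-4, -2], [-2, -2]]; applying this to <0, 4> gives <-8, -8>.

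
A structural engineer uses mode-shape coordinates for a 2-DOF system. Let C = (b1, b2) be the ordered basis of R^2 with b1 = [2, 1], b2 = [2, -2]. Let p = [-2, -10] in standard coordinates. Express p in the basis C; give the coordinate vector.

[p]_C is the unique c with M c = p, where M has columns b1, b2.
System: 2c_1 + 2c_2 = -2, c_1 - 2c_2 = -10; solving gives c_1 = -4, c_2 = 3.
Check: -4b1 + 3b2 = [-2, -10].

[-4, 3]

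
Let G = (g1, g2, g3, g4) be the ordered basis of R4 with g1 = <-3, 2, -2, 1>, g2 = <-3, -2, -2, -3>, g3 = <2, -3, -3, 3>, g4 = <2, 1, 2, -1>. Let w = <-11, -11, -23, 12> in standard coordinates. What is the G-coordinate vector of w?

Write w = c_1 g1 + ... + c_4 g4 and solve for the c_i.
Gaussian elimination on [M | w] yields c = (2, 1, 3, -4).
Check: 2g1 + g2 + 3g3 - 4g4 = <-11, -11, -23, 12>.

<2, 1, 3, -4>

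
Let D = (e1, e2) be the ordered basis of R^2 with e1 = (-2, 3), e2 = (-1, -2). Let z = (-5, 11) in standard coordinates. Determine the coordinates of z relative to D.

(3, -1)

We seek scalars with c_1 e1 + c_2 e2 = z; equivalently solve M c = z where the columns of M are e1, e2.
System: -2c_1 - c_2 = -5, 3c_1 - 2c_2 = 11; solving gives c_1 = 3, c_2 = -1.
Check: 3e1 - e2 = (-5, 11).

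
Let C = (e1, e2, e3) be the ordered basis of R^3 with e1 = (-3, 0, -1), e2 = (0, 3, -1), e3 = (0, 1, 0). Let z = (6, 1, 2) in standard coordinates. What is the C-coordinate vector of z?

[z]_C is the unique c with M c = z, where M has columns e1, ..., e3.
Gaussian elimination on [M | z] yields c = (-2, 0, 1).
Check: -2e1 + 0·e2 + e3 = (6, 1, 2).

(-2, 0, 1)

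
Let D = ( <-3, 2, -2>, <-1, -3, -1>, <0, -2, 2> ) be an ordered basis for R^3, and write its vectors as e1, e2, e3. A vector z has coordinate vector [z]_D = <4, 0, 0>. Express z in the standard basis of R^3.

The coordinates say z = 4e1 + 0·e2 + 0·e3; adding the scaled basis vectors gives <-12, 8, -8>.

<-12, 8, -8>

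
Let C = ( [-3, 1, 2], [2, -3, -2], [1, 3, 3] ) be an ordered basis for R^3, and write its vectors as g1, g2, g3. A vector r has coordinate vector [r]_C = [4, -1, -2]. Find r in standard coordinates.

[-16, 1, 4]

r = M [r]_C, where M has columns g1, ..., g3.
Carrying out the matrix-vector product, r = [-16, 1, 4].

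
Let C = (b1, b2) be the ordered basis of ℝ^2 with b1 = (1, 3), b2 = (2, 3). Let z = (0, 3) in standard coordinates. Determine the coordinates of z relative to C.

Write z = c_1 b1 + c_2 b2 and solve for the c_i.
System: c_1 + 2c_2 = 0, 3c_1 + 3c_2 = 3; solving gives c_1 = 2, c_2 = -1.
Check: 2b1 - b2 = (0, 3).

(2, -1)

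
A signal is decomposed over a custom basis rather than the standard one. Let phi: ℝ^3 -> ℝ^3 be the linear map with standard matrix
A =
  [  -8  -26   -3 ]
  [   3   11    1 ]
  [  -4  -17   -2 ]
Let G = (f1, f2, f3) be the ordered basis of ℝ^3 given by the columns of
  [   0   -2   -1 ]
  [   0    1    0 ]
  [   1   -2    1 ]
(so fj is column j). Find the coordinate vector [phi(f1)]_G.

[-1, 1, 1]

Compute phi(f1) = A f1 = [-3, 1, -2] in standard coordinates.
Then write this in G-coordinates: solve for y in y_1 f1 + ... + y_3 f3 = [-3, 1, -2].
This gives y = [-1, 1, 1], which is column 1 of [phi]_G.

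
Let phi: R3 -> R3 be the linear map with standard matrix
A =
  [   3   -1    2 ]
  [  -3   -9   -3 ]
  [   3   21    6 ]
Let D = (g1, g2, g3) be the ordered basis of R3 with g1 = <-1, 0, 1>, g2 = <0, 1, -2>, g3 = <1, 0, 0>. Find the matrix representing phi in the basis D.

[[3, 3, -3], [0, -3, -3], [2, -2, 0]]

The j-th column of [phi]_D is [phi(gj)]_D.
phi(g1) = A g1 = <-1, 0, 3> = 3g1 + 0·g2 + 2g3, so column 1 is <3, 0, 2>.
Repeating for g2, g3 and assembling the columns gives [[3, 3, -3], [0, -3, -3], [2, -2, 0]].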